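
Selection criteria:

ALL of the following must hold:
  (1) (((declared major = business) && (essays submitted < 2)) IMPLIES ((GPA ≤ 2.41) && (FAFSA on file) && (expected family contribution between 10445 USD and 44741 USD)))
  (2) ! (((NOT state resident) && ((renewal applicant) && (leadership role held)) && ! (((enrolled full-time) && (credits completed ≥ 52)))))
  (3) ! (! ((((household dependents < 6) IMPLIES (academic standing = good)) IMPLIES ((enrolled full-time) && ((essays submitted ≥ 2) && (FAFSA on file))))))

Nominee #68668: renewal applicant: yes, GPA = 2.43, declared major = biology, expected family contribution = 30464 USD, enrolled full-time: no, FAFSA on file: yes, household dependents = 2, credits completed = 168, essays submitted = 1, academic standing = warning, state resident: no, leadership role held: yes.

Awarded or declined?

Atomic conditions:
  declared major = business: biology == business is false
  essays submitted < 2: 1 < 2 is true
  GPA ≤ 2.41: 2.43 ≤ 2.41 is false
  FAFSA on file: yes → true
  expected family contribution between 10445 USD and 44741 USD: 30464 in [10445, 44741] is true
  NOT state resident: no → true
  renewal applicant: yes → true
  leadership role held: yes → true
  enrolled full-time: no → false
  credits completed ≥ 52: 168 ≥ 52 is true
  household dependents < 6: 2 < 6 is true
  academic standing = good: warning == good is false
  essays submitted ≥ 2: 1 ≥ 2 is false
Combine:
[1.1] false AND true = false
[1.2] false AND true AND true = false
[1] false → false (antecedent false ⇒ implication holds) = true
[2.1.2] true AND true = true
[2.1.3.1] false AND true = false
[2.1.3] NOT false = true
[2.1] true AND true AND true = true
[2] NOT true = false
[3.1.1.1] true → false = false
[3.1.1.2.2] false AND true = false
[3.1.1.2] false AND false = false
[3.1.1] false → false (antecedent false ⇒ implication holds) = true
[3.1] NOT true = false
[3] NOT false = true
[root] true AND false AND true = false
Overall: false → declined

Declined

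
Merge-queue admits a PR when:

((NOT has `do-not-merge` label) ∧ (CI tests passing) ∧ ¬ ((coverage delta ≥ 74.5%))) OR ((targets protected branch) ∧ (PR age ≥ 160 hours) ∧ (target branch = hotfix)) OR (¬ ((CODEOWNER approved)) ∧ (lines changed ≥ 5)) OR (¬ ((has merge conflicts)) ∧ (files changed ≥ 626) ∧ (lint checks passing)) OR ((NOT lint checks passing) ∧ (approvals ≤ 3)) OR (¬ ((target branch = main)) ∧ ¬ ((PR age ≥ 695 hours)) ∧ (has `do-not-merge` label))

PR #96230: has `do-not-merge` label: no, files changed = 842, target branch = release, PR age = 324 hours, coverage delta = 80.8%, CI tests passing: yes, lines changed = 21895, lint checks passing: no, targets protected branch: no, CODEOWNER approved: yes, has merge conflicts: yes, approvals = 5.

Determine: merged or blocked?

Atomic conditions:
  NOT has `do-not-merge` label: no → true
  CI tests passing: yes → true
  coverage delta ≥ 74.5%: 80.8 ≥ 74.5 is true
  targets protected branch: no → false
  PR age ≥ 160 hours: 324 ≥ 160 is true
  target branch = hotfix: release == hotfix is false
  CODEOWNER approved: yes → true
  lines changed ≥ 5: 21895 ≥ 5 is true
  has merge conflicts: yes → true
  files changed ≥ 626: 842 ≥ 626 is true
  lint checks passing: no → false
  NOT lint checks passing: no → true
  approvals ≤ 3: 5 ≤ 3 is false
  target branch = main: release == main is false
  PR age ≥ 695 hours: 324 ≥ 695 is false
  has `do-not-merge` label: no → false
Combine:
[1.3] NOT true = false
[1] true AND true AND false = false
[2] false AND true AND false = false
[3.1] NOT true = false
[3] false AND true = false
[4.1] NOT true = false
[4] false AND true AND false = false
[5] true AND false = false
[6.1] NOT false = true
[6.2] NOT false = true
[6] true AND true AND false = false
[root] false OR false OR false OR false OR false OR false = false
Overall: false → blocked

Blocked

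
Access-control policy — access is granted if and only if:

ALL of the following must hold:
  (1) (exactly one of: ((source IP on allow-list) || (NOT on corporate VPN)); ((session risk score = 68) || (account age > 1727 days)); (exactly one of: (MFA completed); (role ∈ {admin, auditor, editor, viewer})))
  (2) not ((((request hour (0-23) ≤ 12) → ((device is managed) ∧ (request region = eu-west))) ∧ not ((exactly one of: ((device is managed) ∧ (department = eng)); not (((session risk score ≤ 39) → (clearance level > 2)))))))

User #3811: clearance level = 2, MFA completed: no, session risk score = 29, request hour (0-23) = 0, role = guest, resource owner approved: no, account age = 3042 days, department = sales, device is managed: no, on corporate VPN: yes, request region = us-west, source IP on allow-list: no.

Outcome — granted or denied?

Granted

Atomic conditions:
  source IP on allow-list: no → false
  NOT on corporate VPN: yes → false
  session risk score = 68: 29 == 68 is false
  account age > 1727 days: 3042 > 1727 is true
  MFA completed: no → false
  role ∈ {admin, auditor, editor, viewer}: guest is not in the set → false
  request hour (0-23) ≤ 12: 0 ≤ 12 is true
  device is managed: no → false
  request region = eu-west: us-west == eu-west is false
  department = eng: sales == eng is false
  session risk score ≤ 39: 29 ≤ 39 is true
  clearance level > 2: 2 > 2 is false
Combine:
[1.1] false OR false = false
[1.2] false OR true = true
[1.3] exactly-one(false, false) = false
[1] exactly-one(false, true, false) = true
[2.1.1.2] false AND false = false
[2.1.1] true → false = false
[2.1.2.1.1] false AND false = false
[2.1.2.1.2.1] true → false = false
[2.1.2.1.2] NOT false = true
[2.1.2.1] exactly-one(false, true) = true
[2.1.2] NOT true = false
[2.1] false AND false = false
[2] NOT false = true
[root] true AND true = true
Overall: true → granted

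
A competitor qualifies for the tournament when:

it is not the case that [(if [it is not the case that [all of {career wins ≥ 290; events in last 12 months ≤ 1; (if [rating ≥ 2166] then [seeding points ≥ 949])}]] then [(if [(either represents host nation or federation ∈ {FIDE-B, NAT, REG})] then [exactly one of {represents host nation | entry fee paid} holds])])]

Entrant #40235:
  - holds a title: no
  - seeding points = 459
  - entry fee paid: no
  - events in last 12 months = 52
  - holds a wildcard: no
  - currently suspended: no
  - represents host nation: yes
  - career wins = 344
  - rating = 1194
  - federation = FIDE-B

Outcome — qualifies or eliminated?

Atomic conditions:
  career wins ≥ 290: 344 ≥ 290 is true
  events in last 12 months ≤ 1: 52 ≤ 1 is false
  rating ≥ 2166: 1194 ≥ 2166 is false
  seeding points ≥ 949: 459 ≥ 949 is false
  represents host nation: yes → true
  federation ∈ {FIDE-B, NAT, REG}: FIDE-B is in the set → true
  entry fee paid: no → false
Combine:
[1.1.1.3] false → false (antecedent false ⇒ implication holds) = true
[1.1.1] true AND false AND true = false
[1.1] NOT false = true
[1.2.1] true OR true = true
[1.2.2] exactly-one(true, false) = true
[1.2] true → true = true
[1] true → true = true
[root] NOT true = false
Overall: false → eliminated

Eliminated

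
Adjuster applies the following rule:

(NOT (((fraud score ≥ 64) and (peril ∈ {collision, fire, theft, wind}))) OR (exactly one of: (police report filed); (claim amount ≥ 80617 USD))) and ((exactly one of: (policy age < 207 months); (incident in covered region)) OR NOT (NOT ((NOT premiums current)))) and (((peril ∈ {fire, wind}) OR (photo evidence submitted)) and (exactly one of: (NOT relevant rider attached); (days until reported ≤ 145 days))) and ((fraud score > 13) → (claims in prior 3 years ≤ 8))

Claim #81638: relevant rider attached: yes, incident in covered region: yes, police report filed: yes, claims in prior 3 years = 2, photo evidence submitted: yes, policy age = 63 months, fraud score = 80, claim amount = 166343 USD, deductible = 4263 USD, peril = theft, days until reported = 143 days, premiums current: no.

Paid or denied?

Denied

Atomic conditions:
  fraud score ≥ 64: 80 ≥ 64 is true
  peril ∈ {collision, fire, theft, wind}: theft is in the set → true
  police report filed: yes → true
  claim amount ≥ 80617 USD: 166343 ≥ 80617 is true
  policy age < 207 months: 63 < 207 is true
  incident in covered region: yes → true
  NOT premiums current: no → true
  peril ∈ {fire, wind}: theft is not in the set → false
  photo evidence submitted: yes → true
  NOT relevant rider attached: yes → false
  days until reported ≤ 145 days: 143 ≤ 145 is true
  fraud score > 13: 80 > 13 is true
  claims in prior 3 years ≤ 8: 2 ≤ 8 is true
Combine:
[1.1.1] true AND true = true
[1.1] NOT true = false
[1.2] exactly-one(true, true) = false
[1] false OR false = false
[2.1] exactly-one(true, true) = false
[2.2.1] NOT true = false
[2.2] NOT false = true
[2] false OR true = true
[3.1] false OR true = true
[3.2] exactly-one(false, true) = true
[3] true AND true = true
[4] true → true = true
[root] false AND true AND true AND true = false
Overall: false → denied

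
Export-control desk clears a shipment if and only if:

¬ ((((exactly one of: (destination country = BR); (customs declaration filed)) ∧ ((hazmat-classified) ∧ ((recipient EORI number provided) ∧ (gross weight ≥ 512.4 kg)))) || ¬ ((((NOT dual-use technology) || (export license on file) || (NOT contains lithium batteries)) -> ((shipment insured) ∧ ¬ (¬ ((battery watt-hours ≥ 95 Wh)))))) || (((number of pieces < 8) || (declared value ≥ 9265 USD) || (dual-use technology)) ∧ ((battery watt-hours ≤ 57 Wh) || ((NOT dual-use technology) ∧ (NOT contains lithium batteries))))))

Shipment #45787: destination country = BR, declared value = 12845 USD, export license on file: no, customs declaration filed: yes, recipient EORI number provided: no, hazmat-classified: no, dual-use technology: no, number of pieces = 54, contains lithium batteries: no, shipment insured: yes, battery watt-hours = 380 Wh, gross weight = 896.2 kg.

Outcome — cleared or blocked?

Atomic conditions:
  destination country = BR: BR == BR is true
  customs declaration filed: yes → true
  hazmat-classified: no → false
  recipient EORI number provided: no → false
  gross weight ≥ 512.4 kg: 896.2 ≥ 512.4 is true
  NOT dual-use technology: no → true
  export license on file: no → false
  NOT contains lithium batteries: no → true
  shipment insured: yes → true
  battery watt-hours ≥ 95 Wh: 380 ≥ 95 is true
  number of pieces < 8: 54 < 8 is false
  declared value ≥ 9265 USD: 12845 ≥ 9265 is true
  dual-use technology: no → false
  battery watt-hours ≤ 57 Wh: 380 ≤ 57 is false
Combine:
[1.1.1] exactly-one(true, true) = false
[1.1.2.2] false AND true = false
[1.1.2] false AND false = false
[1.1] false AND false = false
[1.2.1.1] true OR false OR true = true
[1.2.1.2.2.1] NOT true = false
[1.2.1.2.2] NOT false = true
[1.2.1.2] true AND true = true
[1.2.1] true → true = true
[1.2] NOT true = false
[1.3.1] false OR true OR false = true
[1.3.2.2] true AND true = true
[1.3.2] false OR true = true
[1.3] true AND true = true
[1] false OR false OR true = true
[root] NOT true = false
Overall: false → blocked

Blocked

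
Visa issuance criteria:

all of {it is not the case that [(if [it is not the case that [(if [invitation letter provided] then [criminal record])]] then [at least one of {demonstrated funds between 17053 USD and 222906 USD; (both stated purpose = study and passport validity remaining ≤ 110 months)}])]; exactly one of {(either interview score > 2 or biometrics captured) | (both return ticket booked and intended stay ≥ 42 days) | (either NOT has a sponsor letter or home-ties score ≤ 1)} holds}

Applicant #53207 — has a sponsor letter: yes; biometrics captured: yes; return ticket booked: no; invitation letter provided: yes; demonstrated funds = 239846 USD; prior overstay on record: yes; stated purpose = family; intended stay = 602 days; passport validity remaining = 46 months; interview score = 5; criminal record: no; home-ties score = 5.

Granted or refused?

Granted

Atomic conditions:
  invitation letter provided: yes → true
  criminal record: no → false
  demonstrated funds between 17053 USD and 222906 USD: 239846 in [17053, 222906] is false
  stated purpose = study: family == study is false
  passport validity remaining ≤ 110 months: 46 ≤ 110 is true
  interview score > 2: 5 > 2 is true
  biometrics captured: yes → true
  return ticket booked: no → false
  intended stay ≥ 42 days: 602 ≥ 42 is true
  NOT has a sponsor letter: yes → false
  home-ties score ≤ 1: 5 ≤ 1 is false
Combine:
[1.1.1.1] true → false = false
[1.1.1] NOT false = true
[1.1.2.2] false AND true = false
[1.1.2] false OR false = false
[1.1] true → false = false
[1] NOT false = true
[2.1] true OR true = true
[2.2] false AND true = false
[2.3] false OR false = false
[2] exactly-one(true, false, false) = true
[root] true AND true = true
Overall: true → granted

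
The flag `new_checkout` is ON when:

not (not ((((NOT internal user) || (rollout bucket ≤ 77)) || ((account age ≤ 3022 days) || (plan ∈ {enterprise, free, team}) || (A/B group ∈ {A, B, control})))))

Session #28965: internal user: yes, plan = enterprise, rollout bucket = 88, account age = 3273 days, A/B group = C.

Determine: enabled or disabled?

Atomic conditions:
  NOT internal user: yes → false
  rollout bucket ≤ 77: 88 ≤ 77 is false
  account age ≤ 3022 days: 3273 ≤ 3022 is false
  plan ∈ {enterprise, free, team}: enterprise is in the set → true
  A/B group ∈ {A, B, control}: C is not in the set → false
Combine:
[1.1.1] false OR false = false
[1.1.2] false OR true OR false = true
[1.1] false OR true = true
[1] NOT true = false
[root] NOT false = true
Overall: true → enabled

Enabled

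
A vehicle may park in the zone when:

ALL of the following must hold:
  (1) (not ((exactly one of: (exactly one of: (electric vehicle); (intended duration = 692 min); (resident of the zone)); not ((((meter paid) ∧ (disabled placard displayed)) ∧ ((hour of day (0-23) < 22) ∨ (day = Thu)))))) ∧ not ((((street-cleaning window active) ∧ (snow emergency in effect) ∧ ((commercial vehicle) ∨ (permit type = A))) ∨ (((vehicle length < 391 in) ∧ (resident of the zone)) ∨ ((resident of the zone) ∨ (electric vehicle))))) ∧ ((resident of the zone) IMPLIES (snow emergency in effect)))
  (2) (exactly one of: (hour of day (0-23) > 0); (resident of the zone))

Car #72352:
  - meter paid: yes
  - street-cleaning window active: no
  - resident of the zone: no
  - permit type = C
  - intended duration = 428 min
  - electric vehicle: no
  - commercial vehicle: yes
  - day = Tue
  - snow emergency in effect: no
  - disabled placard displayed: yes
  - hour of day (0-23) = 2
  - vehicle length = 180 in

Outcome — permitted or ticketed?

Atomic conditions:
  electric vehicle: no → false
  intended duration = 692 min: 428 == 692 is false
  resident of the zone: no → false
  meter paid: yes → true
  disabled placard displayed: yes → true
  hour of day (0-23) < 22: 2 < 22 is true
  day = Thu: Tue == Thu is false
  street-cleaning window active: no → false
  snow emergency in effect: no → false
  commercial vehicle: yes → true
  permit type = A: C == A is false
  vehicle length < 391 in: 180 < 391 is true
  hour of day (0-23) > 0: 2 > 0 is true
Combine:
[1.1.1.1] exactly-one(false, false, false) = false
[1.1.1.2.1.1] true AND true = true
[1.1.1.2.1.2] true OR false = true
[1.1.1.2.1] true AND true = true
[1.1.1.2] NOT true = false
[1.1.1] exactly-one(false, false) = false
[1.1] NOT false = true
[1.2.1.1.3] true OR false = true
[1.2.1.1] false AND false AND true = false
[1.2.1.2.1] true AND false = false
[1.2.1.2.2] false OR false = false
[1.2.1.2] false OR false = false
[1.2.1] false OR false = false
[1.2] NOT false = true
[1.3] false → false (antecedent false ⇒ implication holds) = true
[1] true AND true AND true = true
[2] exactly-one(true, false) = true
[root] true AND true = true
Overall: true → permitted

Permitted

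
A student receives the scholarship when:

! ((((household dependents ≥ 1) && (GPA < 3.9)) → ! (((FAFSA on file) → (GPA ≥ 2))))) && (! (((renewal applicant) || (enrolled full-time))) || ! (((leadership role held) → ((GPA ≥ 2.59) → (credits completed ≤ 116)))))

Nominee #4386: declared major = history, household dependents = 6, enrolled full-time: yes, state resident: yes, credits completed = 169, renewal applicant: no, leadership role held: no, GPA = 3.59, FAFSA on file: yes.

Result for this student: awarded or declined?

Declined

Atomic conditions:
  household dependents ≥ 1: 6 ≥ 1 is true
  GPA < 3.9: 3.59 < 3.9 is true
  FAFSA on file: yes → true
  GPA ≥ 2: 3.59 ≥ 2 is true
  renewal applicant: no → false
  enrolled full-time: yes → true
  leadership role held: no → false
  GPA ≥ 2.59: 3.59 ≥ 2.59 is true
  credits completed ≤ 116: 169 ≤ 116 is false
Combine:
[1.1.1] true AND true = true
[1.1.2.1] true → true = true
[1.1.2] NOT true = false
[1.1] true → false = false
[1] NOT false = true
[2.1.1] false OR true = true
[2.1] NOT true = false
[2.2.1.2] true → false = false
[2.2.1] false → false (antecedent false ⇒ implication holds) = true
[2.2] NOT true = false
[2] false OR false = false
[root] true AND false = false
Overall: false → declined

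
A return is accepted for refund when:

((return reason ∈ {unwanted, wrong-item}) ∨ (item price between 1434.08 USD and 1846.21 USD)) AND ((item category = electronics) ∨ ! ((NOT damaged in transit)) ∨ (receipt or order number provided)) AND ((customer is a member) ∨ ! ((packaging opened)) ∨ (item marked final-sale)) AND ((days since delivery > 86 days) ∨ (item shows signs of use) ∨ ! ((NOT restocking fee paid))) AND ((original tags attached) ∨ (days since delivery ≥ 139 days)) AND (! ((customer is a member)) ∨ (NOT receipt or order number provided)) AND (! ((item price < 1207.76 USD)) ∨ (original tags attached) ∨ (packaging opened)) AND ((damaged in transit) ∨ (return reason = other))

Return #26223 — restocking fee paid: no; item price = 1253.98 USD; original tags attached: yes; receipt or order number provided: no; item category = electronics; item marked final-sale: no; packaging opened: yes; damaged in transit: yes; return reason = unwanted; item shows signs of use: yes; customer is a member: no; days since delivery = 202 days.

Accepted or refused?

Refused

Atomic conditions:
  return reason ∈ {unwanted, wrong-item}: unwanted is in the set → true
  item price between 1434.08 USD and 1846.21 USD: 1253.98 in [1434.08, 1846.21] is false
  item category = electronics: electronics == electronics is true
  NOT damaged in transit: yes → false
  receipt or order number provided: no → false
  customer is a member: no → false
  packaging opened: yes → true
  item marked final-sale: no → false
  days since delivery > 86 days: 202 > 86 is true
  item shows signs of use: yes → true
  NOT restocking fee paid: no → true
  original tags attached: yes → true
  days since delivery ≥ 139 days: 202 ≥ 139 is true
  NOT receipt or order number provided: no → true
  item price < 1207.76 USD: 1253.98 < 1207.76 is false
  damaged in transit: yes → true
  return reason = other: unwanted == other is false
Combine:
[1] true OR false = true
[2.2] NOT false = true
[2] true OR true OR false = true
[3.2] NOT true = false
[3] false OR false OR false = false
[4.3] NOT true = false
[4] true OR true OR false = true
[5] true OR true = true
[6.1] NOT false = true
[6] true OR true = true
[7.1] NOT false = true
[7] true OR true OR true = true
[8] true OR false = true
[root] true AND true AND false AND true AND true AND true AND true AND true = false
Overall: false → refused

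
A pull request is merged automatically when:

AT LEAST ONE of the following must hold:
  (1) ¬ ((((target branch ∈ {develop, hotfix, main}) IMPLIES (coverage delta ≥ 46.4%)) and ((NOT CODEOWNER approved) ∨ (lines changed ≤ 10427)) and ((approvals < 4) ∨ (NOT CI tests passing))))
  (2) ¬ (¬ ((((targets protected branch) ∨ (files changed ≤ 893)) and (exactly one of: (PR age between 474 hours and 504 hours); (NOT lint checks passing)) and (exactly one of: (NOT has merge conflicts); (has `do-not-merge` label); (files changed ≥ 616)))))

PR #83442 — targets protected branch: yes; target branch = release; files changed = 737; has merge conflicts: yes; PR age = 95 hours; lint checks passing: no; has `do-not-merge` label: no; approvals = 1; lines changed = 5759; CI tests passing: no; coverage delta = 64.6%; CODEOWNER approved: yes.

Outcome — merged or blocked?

Merged

Atomic conditions:
  target branch ∈ {develop, hotfix, main}: release is not in the set → false
  coverage delta ≥ 46.4%: 64.6 ≥ 46.4 is true
  NOT CODEOWNER approved: yes → false
  lines changed ≤ 10427: 5759 ≤ 10427 is true
  approvals < 4: 1 < 4 is true
  NOT CI tests passing: no → true
  targets protected branch: yes → true
  files changed ≤ 893: 737 ≤ 893 is true
  PR age between 474 hours and 504 hours: 95 in [474, 504] is false
  NOT lint checks passing: no → true
  NOT has merge conflicts: yes → false
  has `do-not-merge` label: no → false
  files changed ≥ 616: 737 ≥ 616 is true
Combine:
[1.1.1] false → true (antecedent false ⇒ implication holds) = true
[1.1.2] false OR true = true
[1.1.3] true OR true = true
[1.1] true AND true AND true = true
[1] NOT true = false
[2.1.1.1] true OR true = true
[2.1.1.2] exactly-one(false, true) = true
[2.1.1.3] exactly-one(false, false, true) = true
[2.1.1] true AND true AND true = true
[2.1] NOT true = false
[2] NOT false = true
[root] false OR true = true
Overall: true → merged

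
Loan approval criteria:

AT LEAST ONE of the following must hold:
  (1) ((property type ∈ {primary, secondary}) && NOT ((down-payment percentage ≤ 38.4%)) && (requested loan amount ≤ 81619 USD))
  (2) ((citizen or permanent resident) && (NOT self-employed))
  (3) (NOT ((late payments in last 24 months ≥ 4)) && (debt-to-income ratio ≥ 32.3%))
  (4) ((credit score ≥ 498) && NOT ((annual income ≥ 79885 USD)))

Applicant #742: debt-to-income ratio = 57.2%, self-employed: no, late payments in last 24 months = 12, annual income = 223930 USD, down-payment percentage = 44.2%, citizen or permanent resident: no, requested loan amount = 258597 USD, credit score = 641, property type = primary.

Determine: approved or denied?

Atomic conditions:
  property type ∈ {primary, secondary}: primary is in the set → true
  down-payment percentage ≤ 38.4%: 44.2 ≤ 38.4 is false
  requested loan amount ≤ 81619 USD: 258597 ≤ 81619 is false
  citizen or permanent resident: no → false
  NOT self-employed: no → true
  late payments in last 24 months ≥ 4: 12 ≥ 4 is true
  debt-to-income ratio ≥ 32.3%: 57.2 ≥ 32.3 is true
  credit score ≥ 498: 641 ≥ 498 is true
  annual income ≥ 79885 USD: 223930 ≥ 79885 is true
Combine:
[1.2] NOT false = true
[1] true AND true AND false = false
[2] false AND true = false
[3.1] NOT true = false
[3] false AND true = false
[4.2] NOT true = false
[4] true AND false = false
[root] false OR false OR false OR false = false
Overall: false → denied

Denied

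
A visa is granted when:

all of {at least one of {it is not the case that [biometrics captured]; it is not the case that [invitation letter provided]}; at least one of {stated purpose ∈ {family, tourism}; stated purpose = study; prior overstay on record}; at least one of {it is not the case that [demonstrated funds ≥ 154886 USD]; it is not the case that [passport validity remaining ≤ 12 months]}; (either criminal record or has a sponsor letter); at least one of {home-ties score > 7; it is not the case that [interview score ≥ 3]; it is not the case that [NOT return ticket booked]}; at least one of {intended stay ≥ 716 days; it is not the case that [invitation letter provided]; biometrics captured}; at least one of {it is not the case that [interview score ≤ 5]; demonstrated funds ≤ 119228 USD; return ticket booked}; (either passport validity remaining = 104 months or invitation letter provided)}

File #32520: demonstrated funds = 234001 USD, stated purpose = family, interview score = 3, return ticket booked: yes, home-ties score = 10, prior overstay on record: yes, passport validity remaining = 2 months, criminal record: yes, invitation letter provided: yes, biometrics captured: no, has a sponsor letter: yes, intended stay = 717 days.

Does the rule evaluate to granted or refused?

Atomic conditions:
  biometrics captured: no → false
  invitation letter provided: yes → true
  stated purpose ∈ {family, tourism}: family is in the set → true
  stated purpose = study: family == study is false
  prior overstay on record: yes → true
  demonstrated funds ≥ 154886 USD: 234001 ≥ 154886 is true
  passport validity remaining ≤ 12 months: 2 ≤ 12 is true
  criminal record: yes → true
  has a sponsor letter: yes → true
  home-ties score > 7: 10 > 7 is true
  interview score ≥ 3: 3 ≥ 3 is true
  NOT return ticket booked: yes → false
  intended stay ≥ 716 days: 717 ≥ 716 is true
  interview score ≤ 5: 3 ≤ 5 is true
  demonstrated funds ≤ 119228 USD: 234001 ≤ 119228 is false
  return ticket booked: yes → true
  passport validity remaining = 104 months: 2 == 104 is false
Combine:
[1.1] NOT false = true
[1.2] NOT true = false
[1] true OR false = true
[2] true OR false OR true = true
[3.1] NOT true = false
[3.2] NOT true = false
[3] false OR false = false
[4] true OR true = true
[5.2] NOT true = false
[5.3] NOT false = true
[5] true OR false OR true = true
[6.2] NOT true = false
[6] true OR false OR false = true
[7.1] NOT true = false
[7] false OR false OR true = true
[8] false OR true = true
[root] true AND true AND false AND true AND true AND true AND true AND true = false
Overall: false → refused

Refused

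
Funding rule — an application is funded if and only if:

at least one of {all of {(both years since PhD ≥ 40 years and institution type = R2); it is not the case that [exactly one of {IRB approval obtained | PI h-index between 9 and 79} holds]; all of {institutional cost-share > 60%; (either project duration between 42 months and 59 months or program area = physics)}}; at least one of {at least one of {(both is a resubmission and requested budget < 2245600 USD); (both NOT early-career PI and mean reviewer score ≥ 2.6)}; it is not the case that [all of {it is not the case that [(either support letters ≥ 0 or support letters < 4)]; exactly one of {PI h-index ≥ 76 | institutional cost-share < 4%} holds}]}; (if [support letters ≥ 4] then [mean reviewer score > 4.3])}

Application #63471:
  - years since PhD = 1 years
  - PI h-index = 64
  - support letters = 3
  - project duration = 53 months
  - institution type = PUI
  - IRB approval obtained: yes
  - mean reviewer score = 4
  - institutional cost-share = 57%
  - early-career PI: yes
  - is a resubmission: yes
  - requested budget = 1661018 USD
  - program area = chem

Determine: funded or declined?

Funded

Atomic conditions:
  years since PhD ≥ 40 years: 1 ≥ 40 is false
  institution type = R2: PUI == R2 is false
  IRB approval obtained: yes → true
  PI h-index between 9 and 79: 64 in [9, 79] is true
  institutional cost-share > 60%: 57 > 60 is false
  project duration between 42 months and 59 months: 53 in [42, 59] is true
  program area = physics: chem == physics is false
  is a resubmission: yes → true
  requested budget < 2245600 USD: 1661018 < 2245600 is true
  NOT early-career PI: yes → false
  mean reviewer score ≥ 2.6: 4 ≥ 2.6 is true
  support letters ≥ 0: 3 ≥ 0 is true
  support letters < 4: 3 < 4 is true
  PI h-index ≥ 76: 64 ≥ 76 is false
  institutional cost-share < 4%: 57 < 4 is false
  support letters ≥ 4: 3 ≥ 4 is false
  mean reviewer score > 4.3: 4 > 4.3 is false
Combine:
[1.1] false AND false = false
[1.2.1] exactly-one(true, true) = false
[1.2] NOT false = true
[1.3.2] true OR false = true
[1.3] false AND true = false
[1] false AND true AND false = false
[2.1.1] true AND true = true
[2.1.2] false AND true = false
[2.1] true OR false = true
[2.2.1.1.1] true OR true = true
[2.2.1.1] NOT true = false
[2.2.1.2] exactly-one(false, false) = false
[2.2.1] false AND false = false
[2.2] NOT false = true
[2] true OR true = true
[3] false → false (antecedent false ⇒ implication holds) = true
[root] false OR true OR true = true
Overall: true → funded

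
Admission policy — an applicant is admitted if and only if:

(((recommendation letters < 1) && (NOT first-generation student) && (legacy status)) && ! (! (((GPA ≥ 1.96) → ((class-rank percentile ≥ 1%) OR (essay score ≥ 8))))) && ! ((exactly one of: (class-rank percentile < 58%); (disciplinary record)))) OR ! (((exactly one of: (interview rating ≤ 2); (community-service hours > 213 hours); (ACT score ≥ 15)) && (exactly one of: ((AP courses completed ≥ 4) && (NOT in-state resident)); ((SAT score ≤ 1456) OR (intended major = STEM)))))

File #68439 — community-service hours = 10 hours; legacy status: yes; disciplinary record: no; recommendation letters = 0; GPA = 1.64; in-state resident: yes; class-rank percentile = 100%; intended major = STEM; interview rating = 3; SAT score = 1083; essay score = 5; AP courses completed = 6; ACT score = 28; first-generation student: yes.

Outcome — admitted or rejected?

Atomic conditions:
  recommendation letters < 1: 0 < 1 is true
  NOT first-generation student: yes → false
  legacy status: yes → true
  GPA ≥ 1.96: 1.64 ≥ 1.96 is false
  class-rank percentile ≥ 1%: 100 ≥ 1 is true
  essay score ≥ 8: 5 ≥ 8 is false
  class-rank percentile < 58%: 100 < 58 is false
  disciplinary record: no → false
  interview rating ≤ 2: 3 ≤ 2 is false
  community-service hours > 213 hours: 10 > 213 is false
  ACT score ≥ 15: 28 ≥ 15 is true
  AP courses completed ≥ 4: 6 ≥ 4 is true
  NOT in-state resident: yes → false
  SAT score ≤ 1456: 1083 ≤ 1456 is true
  intended major = STEM: STEM == STEM is true
Combine:
[1.1] true AND false AND true = false
[1.2.1.1.2] true OR false = true
[1.2.1.1] false → true (antecedent false ⇒ implication holds) = true
[1.2.1] NOT true = false
[1.2] NOT false = true
[1.3.1] exactly-one(false, false) = false
[1.3] NOT false = true
[1] false AND true AND true = false
[2.1.1] exactly-one(false, false, true) = true
[2.1.2.1] true AND false = false
[2.1.2.2] true OR true = true
[2.1.2] exactly-one(false, true) = true
[2.1] true AND true = true
[2] NOT true = false
[root] false OR false = false
Overall: false → rejected

Rejected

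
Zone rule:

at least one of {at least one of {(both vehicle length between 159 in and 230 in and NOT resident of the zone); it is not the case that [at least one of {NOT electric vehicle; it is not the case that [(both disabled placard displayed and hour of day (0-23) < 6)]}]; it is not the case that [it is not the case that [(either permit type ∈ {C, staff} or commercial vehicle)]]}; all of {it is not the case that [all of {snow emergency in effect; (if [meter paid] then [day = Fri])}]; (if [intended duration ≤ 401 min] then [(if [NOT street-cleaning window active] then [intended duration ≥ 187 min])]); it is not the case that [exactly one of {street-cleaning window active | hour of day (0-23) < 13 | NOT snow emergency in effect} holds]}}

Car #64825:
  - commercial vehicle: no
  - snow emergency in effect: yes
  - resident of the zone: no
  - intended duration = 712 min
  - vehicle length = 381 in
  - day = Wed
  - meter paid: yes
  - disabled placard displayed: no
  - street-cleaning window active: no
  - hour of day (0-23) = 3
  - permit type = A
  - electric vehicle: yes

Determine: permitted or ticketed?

Ticketed

Atomic conditions:
  vehicle length between 159 in and 230 in: 381 in [159, 230] is false
  NOT resident of the zone: no → true
  NOT electric vehicle: yes → false
  disabled placard displayed: no → false
  hour of day (0-23) < 6: 3 < 6 is true
  permit type ∈ {C, staff}: A is not in the set → false
  commercial vehicle: no → false
  snow emergency in effect: yes → true
  meter paid: yes → true
  day = Fri: Wed == Fri is false
  intended duration ≤ 401 min: 712 ≤ 401 is false
  NOT street-cleaning window active: no → true
  intended duration ≥ 187 min: 712 ≥ 187 is true
  street-cleaning window active: no → false
  hour of day (0-23) < 13: 3 < 13 is true
  NOT snow emergency in effect: yes → false
Combine:
[1.1] false AND true = false
[1.2.1.2.1] false AND true = false
[1.2.1.2] NOT false = true
[1.2.1] false OR true = true
[1.2] NOT true = false
[1.3.1.1] false OR false = false
[1.3.1] NOT false = true
[1.3] NOT true = false
[1] false OR false OR false = false
[2.1.1.2] true → false = false
[2.1.1] true AND false = false
[2.1] NOT false = true
[2.2.2] true → true = true
[2.2] false → true (antecedent false ⇒ implication holds) = true
[2.3.1] exactly-one(false, true, false) = true
[2.3] NOT true = false
[2] true AND true AND false = false
[root] false OR false = false
Overall: false → ticketed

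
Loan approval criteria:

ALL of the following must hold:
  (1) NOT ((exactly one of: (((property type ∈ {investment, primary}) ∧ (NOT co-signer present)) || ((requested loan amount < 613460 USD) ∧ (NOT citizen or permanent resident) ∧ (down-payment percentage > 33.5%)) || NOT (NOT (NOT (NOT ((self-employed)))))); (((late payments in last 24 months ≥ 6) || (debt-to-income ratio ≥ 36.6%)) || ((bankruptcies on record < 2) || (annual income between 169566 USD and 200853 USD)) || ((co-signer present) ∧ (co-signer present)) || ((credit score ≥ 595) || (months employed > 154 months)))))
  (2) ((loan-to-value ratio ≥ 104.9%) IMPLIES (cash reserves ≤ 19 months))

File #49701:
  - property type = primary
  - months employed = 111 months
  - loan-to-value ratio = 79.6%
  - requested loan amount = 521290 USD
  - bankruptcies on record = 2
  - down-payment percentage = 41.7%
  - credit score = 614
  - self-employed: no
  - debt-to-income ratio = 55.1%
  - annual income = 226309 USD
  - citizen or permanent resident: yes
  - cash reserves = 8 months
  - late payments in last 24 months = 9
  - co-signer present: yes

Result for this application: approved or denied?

Atomic conditions:
  property type ∈ {investment, primary}: primary is in the set → true
  NOT co-signer present: yes → false
  requested loan amount < 613460 USD: 521290 < 613460 is true
  NOT citizen or permanent resident: yes → false
  down-payment percentage > 33.5%: 41.7 > 33.5 is true
  self-employed: no → false
  late payments in last 24 months ≥ 6: 9 ≥ 6 is true
  debt-to-income ratio ≥ 36.6%: 55.1 ≥ 36.6 is true
  bankruptcies on record < 2: 2 < 2 is false
  annual income between 169566 USD and 200853 USD: 226309 in [169566, 200853] is false
  co-signer present: yes → true
  credit score ≥ 595: 614 ≥ 595 is true
  months employed > 154 months: 111 > 154 is false
  loan-to-value ratio ≥ 104.9%: 79.6 ≥ 104.9 is false
  cash reserves ≤ 19 months: 8 ≤ 19 is true
Combine:
[1.1.1.1] true AND false = false
[1.1.1.2] true AND false AND true = false
[1.1.1.3.1.1.1] NOT false = true
[1.1.1.3.1.1] NOT true = false
[1.1.1.3.1] NOT false = true
[1.1.1.3] NOT true = false
[1.1.1] false OR false OR false = false
[1.1.2.1] true OR true = true
[1.1.2.2] false OR false = false
[1.1.2.3] true AND true = true
[1.1.2.4] true OR false = true
[1.1.2] true OR false OR true OR true = true
[1.1] exactly-one(false, true) = true
[1] NOT true = false
[2] false → true (antecedent false ⇒ implication holds) = true
[root] false AND true = false
Overall: false → denied

Denied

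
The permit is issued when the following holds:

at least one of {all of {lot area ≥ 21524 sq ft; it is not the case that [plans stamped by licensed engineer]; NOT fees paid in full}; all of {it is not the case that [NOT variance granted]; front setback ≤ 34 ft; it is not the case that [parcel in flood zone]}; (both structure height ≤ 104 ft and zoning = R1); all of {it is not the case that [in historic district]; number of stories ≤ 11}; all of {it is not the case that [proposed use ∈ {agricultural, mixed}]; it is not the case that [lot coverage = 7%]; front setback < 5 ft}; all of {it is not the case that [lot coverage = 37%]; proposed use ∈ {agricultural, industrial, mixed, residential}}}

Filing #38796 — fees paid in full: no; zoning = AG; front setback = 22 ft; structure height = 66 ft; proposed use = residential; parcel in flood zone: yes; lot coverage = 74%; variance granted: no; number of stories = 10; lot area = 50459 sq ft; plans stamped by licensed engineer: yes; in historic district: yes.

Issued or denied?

Atomic conditions:
  lot area ≥ 21524 sq ft: 50459 ≥ 21524 is true
  plans stamped by licensed engineer: yes → true
  NOT fees paid in full: no → true
  NOT variance granted: no → true
  front setback ≤ 34 ft: 22 ≤ 34 is true
  parcel in flood zone: yes → true
  structure height ≤ 104 ft: 66 ≤ 104 is true
  zoning = R1: AG == R1 is false
  in historic district: yes → true
  number of stories ≤ 11: 10 ≤ 11 is true
  proposed use ∈ {agricultural, mixed}: residential is not in the set → false
  lot coverage = 7%: 74 == 7 is false
  front setback < 5 ft: 22 < 5 is false
  lot coverage = 37%: 74 == 37 is false
  proposed use ∈ {agricultural, industrial, mixed, residential}: residential is in the set → true
Combine:
[1.2] NOT true = false
[1] true AND false AND true = false
[2.1] NOT true = false
[2.3] NOT true = false
[2] false AND true AND false = false
[3] true AND false = false
[4.1] NOT true = false
[4] false AND true = false
[5.1] NOT false = true
[5.2] NOT false = true
[5] true AND true AND false = false
[6.1] NOT false = true
[6] true AND true = true
[root] false OR false OR false OR false OR false OR true = true
Overall: true → issued

Issued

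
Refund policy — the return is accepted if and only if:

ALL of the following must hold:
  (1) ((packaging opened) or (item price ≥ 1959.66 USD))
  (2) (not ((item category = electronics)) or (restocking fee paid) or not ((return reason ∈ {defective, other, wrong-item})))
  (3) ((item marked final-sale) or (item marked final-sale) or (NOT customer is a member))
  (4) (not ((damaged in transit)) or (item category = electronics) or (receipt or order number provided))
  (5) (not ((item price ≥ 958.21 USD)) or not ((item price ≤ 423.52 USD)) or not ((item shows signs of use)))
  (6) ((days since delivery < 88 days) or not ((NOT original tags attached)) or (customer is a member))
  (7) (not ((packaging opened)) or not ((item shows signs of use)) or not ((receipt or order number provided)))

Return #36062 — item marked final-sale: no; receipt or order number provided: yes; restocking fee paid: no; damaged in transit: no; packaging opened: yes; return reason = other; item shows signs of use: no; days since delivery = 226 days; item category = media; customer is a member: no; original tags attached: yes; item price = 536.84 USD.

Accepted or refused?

Accepted

Atomic conditions:
  packaging opened: yes → true
  item price ≥ 1959.66 USD: 536.84 ≥ 1959.66 is false
  item category = electronics: media == electronics is false
  restocking fee paid: no → false
  return reason ∈ {defective, other, wrong-item}: other is in the set → true
  item marked final-sale: no → false
  NOT customer is a member: no → true
  damaged in transit: no → false
  receipt or order number provided: yes → true
  item price ≥ 958.21 USD: 536.84 ≥ 958.21 is false
  item price ≤ 423.52 USD: 536.84 ≤ 423.52 is false
  item shows signs of use: no → false
  days since delivery < 88 days: 226 < 88 is false
  NOT original tags attached: yes → false
  customer is a member: no → false
Combine:
[1] true OR false = true
[2.1] NOT false = true
[2.3] NOT true = false
[2] true OR false OR false = true
[3] false OR false OR true = true
[4.1] NOT false = true
[4] true OR false OR true = true
[5.1] NOT false = true
[5.2] NOT false = true
[5.3] NOT false = true
[5] true OR true OR true = true
[6.2] NOT false = true
[6] false OR true OR false = true
[7.1] NOT true = false
[7.2] NOT false = true
[7.3] NOT true = false
[7] false OR true OR false = true
[root] true AND true AND true AND true AND true AND true AND true = true
Overall: true → accepted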